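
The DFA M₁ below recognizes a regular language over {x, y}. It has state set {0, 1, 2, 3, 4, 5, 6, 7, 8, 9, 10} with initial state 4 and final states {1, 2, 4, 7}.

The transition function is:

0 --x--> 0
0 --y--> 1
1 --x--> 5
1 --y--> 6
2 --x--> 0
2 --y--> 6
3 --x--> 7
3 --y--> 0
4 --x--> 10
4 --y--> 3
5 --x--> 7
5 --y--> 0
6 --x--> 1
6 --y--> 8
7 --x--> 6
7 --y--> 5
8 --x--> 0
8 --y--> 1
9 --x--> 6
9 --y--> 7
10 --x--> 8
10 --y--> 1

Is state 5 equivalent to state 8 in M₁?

Reachable states from the start: {0,1,3,4,5,6,7,8,10}. Unreachable: {2,9} — drop them.
Initial partition by acceptance: {1,4,7} | {0,3,5,6,8,10}.
Refine {0,3,5,6,8,10} on symbol x: members go to different blocks, giving {0,8,10} and {3,5,6}.
Refine {1,4,7} on symbol x: members go to different blocks, giving {1,7} and {4}.
No further refinement is possible. Final partition (4 blocks): {1,7} | {0,8,10} | {3,5,6} | {4}.
5 and 8 end up in different blocks, so they are distinguishable. For instance, the string 'x' is accepted from only 5.

No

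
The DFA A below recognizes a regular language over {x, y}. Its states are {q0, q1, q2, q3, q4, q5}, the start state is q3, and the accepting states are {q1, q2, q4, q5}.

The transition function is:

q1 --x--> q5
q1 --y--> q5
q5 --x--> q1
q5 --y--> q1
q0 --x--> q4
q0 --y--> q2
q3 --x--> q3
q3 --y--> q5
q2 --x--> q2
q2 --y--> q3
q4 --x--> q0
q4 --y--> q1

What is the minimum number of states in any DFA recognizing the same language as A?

Reachable states from the start: {q1,q3,q5}. Unreachable: {q0,q2,q4} — drop them.
Initial partition by acceptance: {q1,q5} | {q3}.
No further refinement is possible. Final partition (2 blocks): {q1,q5} | {q3}.

2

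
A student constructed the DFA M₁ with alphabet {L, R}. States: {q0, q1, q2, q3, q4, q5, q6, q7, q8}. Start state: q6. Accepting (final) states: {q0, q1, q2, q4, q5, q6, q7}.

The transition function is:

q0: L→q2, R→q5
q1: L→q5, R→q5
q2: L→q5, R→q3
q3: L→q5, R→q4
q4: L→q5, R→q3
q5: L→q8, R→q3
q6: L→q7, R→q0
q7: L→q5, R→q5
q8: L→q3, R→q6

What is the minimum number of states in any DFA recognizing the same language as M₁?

Reachable states from the start: {q0,q2,q3,q4,q5,q6,q7,q8}. Unreachable: {q1} — drop them.
P0 = {q0,q2,q4,q5,q6,q7} | {q3,q8}.
On input L, block {q0,q2,q4,q5,q6,q7} splits into {q0,q2,q4,q6,q7} and {q5}.
On input L, block {q0,q2,q4,q6,q7} splits into {q2,q4,q7} and {q0,q6}.
On input R, block {q2,q4,q7} splits into {q2,q4} and {q7}.
Split {q3,q8} by δ(·,L) → {q3} and {q8}.
Refine {q0,q6} on symbol L: members go to different blocks, giving {q0} and {q6}.
Stable partition: {q2,q4} | {q3} | {q5} | {q0} | {q7} | {q8} | {q6} — 7 equivalence classes.

7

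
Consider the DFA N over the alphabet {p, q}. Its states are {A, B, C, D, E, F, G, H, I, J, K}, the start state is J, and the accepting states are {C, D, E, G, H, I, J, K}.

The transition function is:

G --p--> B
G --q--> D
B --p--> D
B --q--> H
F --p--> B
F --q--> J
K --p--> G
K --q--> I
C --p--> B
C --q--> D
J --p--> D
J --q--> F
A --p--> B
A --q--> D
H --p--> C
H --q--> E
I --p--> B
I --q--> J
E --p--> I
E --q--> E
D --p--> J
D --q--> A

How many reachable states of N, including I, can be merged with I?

States {G,K} cannot be reached from the start state, so discard them.
Initial partition by acceptance: {C,D,E,H,I,J} | {A,B,F}.
Refine {C,D,E,H,I,J} on symbol p: members go to different blocks, giving {D,E,H,J} and {C,I}.
Split {D,E,H,J} by δ(·,p) → {D,J} and {E,H}.
Split {A,B,F} by δ(·,p) → {A,F} and {B}.
The partition is now stable with 5 blocks: {D,J} | {A,F} | {C,I} | {E,H} | {B}.
The equivalence class containing I is {C,I}, of size 2.

2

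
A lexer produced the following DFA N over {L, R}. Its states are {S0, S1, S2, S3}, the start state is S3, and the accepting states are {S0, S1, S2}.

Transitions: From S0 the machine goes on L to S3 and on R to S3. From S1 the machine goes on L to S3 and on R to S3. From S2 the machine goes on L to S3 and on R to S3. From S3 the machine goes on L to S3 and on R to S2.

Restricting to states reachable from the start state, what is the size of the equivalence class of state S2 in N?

1

Reachable states from the start: {S2,S3}. Unreachable: {S0,S1} — drop them.
Start with accepting vs non-accepting: {S2} | {S3}.
Stable partition: {S2} | {S3} — 2 equivalence classes.
The equivalence class containing S2 is {S2}, of size 1.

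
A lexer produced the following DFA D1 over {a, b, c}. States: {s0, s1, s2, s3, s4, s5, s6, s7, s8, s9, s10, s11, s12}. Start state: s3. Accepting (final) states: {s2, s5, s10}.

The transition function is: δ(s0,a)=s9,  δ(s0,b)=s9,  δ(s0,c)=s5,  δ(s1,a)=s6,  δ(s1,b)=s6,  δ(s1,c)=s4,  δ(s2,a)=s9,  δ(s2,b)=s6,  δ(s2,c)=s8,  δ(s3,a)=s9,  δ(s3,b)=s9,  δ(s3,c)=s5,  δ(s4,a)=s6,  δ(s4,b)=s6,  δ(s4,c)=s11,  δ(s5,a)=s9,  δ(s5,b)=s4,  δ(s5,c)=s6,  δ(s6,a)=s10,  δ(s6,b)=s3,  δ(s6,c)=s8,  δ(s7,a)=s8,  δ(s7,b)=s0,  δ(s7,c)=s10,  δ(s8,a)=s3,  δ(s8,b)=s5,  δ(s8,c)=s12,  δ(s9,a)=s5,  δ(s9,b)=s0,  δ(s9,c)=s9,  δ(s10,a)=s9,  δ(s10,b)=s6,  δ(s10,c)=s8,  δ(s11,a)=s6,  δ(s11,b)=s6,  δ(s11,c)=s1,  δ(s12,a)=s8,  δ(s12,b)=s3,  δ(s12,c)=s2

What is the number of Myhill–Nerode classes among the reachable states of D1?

8

First remove the unreachable states {s7}; 12 states remain.
Initial partition by acceptance: {s2,s5,s10} | {s0,s1,s3,s4,s6,s8,s9,s11,s12}.
Refine {s0,s1,s3,s4,s6,s8,s9,s11,s12} on symbol a: members go to different blocks, giving {s0,s1,s3,s4,s8,s11,s12} and {s6,s9}.
Refine {s2,s5,s10} on symbol b: members go to different blocks, giving {s2,s10} and {s5}.
On input a, block {s0,s1,s3,s4,s8,s11,s12} splits into {s0,s1,s3,s4,s11} and {s8,s12}.
On input c, block {s0,s1,s3,s4,s11} splits into {s1,s4,s11} and {s0,s3}.
Refine {s6,s9} on symbol a: members go to different blocks, giving {s6} and {s9}.
Refine {s8,s12} on symbol a: members go to different blocks, giving {s8} and {s12}.
The partition is now stable with 8 blocks: {s2,s10} | {s1,s4,s11} | {s6} | {s5} | {s8} | {s0,s3} | {s9} | {s12}.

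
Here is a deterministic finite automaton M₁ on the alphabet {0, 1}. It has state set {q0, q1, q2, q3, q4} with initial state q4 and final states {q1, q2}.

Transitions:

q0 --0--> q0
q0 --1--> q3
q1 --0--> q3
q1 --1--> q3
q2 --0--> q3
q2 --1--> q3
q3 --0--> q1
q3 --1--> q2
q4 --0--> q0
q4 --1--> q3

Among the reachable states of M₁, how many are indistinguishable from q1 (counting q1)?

Every state is reachable, so we keep all 5.
Start with accepting vs non-accepting: {q1,q2} | {q0,q3,q4}.
Refine {q0,q3,q4} on symbol 0: members go to different blocks, giving {q0,q4} and {q3}.
The partition is now stable with 3 blocks: {q1,q2} | {q0,q4} | {q3}.
The equivalence class containing q1 is {q1,q2}, of size 2.

2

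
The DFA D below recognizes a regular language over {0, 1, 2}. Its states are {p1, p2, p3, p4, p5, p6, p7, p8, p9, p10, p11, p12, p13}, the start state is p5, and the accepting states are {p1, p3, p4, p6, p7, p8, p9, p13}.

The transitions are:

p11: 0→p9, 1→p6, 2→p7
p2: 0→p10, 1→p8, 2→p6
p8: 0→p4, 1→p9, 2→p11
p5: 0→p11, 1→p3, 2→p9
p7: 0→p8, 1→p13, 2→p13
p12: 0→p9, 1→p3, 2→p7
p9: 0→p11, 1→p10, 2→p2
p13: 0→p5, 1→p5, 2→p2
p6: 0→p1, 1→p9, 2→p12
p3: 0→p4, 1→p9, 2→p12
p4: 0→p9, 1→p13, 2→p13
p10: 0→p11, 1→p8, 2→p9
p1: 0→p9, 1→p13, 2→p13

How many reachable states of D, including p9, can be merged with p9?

1

All states are reachable from the start state.
Start with accepting vs non-accepting: {p1,p3,p4,p6,p7,p8,p9,p13} | {p2,p5,p10,p11,p12}.
Split {p1,p3,p4,p6,p7,p8,p9,p13} by δ(·,0) → {p1,p3,p4,p6,p7,p8} and {p9,p13}.
Refine {p1,p3,p4,p6,p7,p8} on symbol 0: members go to different blocks, giving {p3,p6,p7,p8} and {p1,p4}.
Refine {p3,p6,p7,p8} on symbol 0: members go to different blocks, giving {p3,p6,p8} and {p7}.
Split {p2,p5,p10,p11,p12} by δ(·,0) → {p2,p5,p10} and {p11,p12}.
On input 0, block {p2,p5,p10} splits into {p5,p10} and {p2}.
On input 0, block {p9,p13} splits into {p9} and {p13}.
Stable partition: {p3,p6,p8} | {p5,p10} | {p9} | {p1,p4} | {p7} | {p11,p12} | {p2} | {p13} — 8 equivalence classes.
The equivalence class containing p9 is {p9}, of size 1.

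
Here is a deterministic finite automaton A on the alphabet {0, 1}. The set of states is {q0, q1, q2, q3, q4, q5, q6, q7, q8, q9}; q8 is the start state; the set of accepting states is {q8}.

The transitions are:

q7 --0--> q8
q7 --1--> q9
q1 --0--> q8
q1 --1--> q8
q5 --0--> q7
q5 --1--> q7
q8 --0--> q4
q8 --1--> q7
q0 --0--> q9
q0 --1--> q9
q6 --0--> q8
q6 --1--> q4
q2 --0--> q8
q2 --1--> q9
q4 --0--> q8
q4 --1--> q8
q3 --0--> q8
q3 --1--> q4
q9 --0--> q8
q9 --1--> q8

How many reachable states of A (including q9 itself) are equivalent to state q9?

First remove the unreachable states {q0,q1,q2,q3,q5,q6}; 4 states remain.
Start with accepting vs non-accepting: {q8} | {q4,q7,q9}.
Split {q4,q7,q9} by δ(·,1) → {q4,q9} and {q7}.
Stable partition: {q8} | {q4,q9} | {q7} — 3 equivalence classes.
The equivalence class containing q9 is {q4,q9}, of size 2.

2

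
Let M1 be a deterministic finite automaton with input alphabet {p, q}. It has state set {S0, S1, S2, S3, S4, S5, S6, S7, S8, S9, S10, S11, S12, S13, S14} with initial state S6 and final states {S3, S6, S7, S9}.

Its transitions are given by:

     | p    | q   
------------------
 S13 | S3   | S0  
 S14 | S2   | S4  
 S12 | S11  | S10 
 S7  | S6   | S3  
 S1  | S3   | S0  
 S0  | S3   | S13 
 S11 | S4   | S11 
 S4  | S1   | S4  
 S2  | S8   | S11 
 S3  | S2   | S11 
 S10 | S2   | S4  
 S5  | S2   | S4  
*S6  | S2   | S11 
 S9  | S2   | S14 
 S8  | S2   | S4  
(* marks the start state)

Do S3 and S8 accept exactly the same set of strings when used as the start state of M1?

States {S5,S7,S9,S10,S12,S14} cannot be reached from the start state, so discard them.
Start with accepting vs non-accepting: {S3,S6} | {S0,S1,S2,S4,S8,S11,S13}.
Split {S0,S1,S2,S4,S8,S11,S13} by δ(·,p) → {S2,S4,S8,S11} and {S0,S1,S13}.
Split {S2,S4,S8,S11} by δ(·,p) → {S2,S8,S11} and {S4}.
Refine {S2,S8,S11} on symbol p: members go to different blocks, giving {S2,S8} and {S11}.
Refine {S2,S8} on symbol q: members go to different blocks, giving {S2} and {S8}.
No further refinement is possible. Final partition (6 blocks): {S3,S6} | {S2} | {S0,S1,S13} | {S4} | {S11} | {S8}.
S3 and S8 end up in different blocks, so they are distinguishable. For instance, the string 'ε' is accepted from only S3.

No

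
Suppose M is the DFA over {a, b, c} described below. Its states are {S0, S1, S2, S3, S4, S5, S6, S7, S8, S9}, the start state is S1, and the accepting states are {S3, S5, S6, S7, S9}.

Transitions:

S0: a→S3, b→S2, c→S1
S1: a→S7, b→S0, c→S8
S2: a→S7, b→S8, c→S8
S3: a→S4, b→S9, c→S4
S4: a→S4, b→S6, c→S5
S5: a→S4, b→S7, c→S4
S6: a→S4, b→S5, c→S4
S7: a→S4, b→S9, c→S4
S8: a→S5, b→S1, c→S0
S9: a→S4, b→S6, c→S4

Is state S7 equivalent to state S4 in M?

Every state is reachable, so we keep all 10.
P0 = {S3,S5,S6,S7,S9} | {S0,S1,S2,S4,S8}.
Split {S0,S1,S2,S4,S8} by δ(·,a) → {S0,S1,S2,S8} and {S4}.
Stable partition: {S3,S5,S6,S7,S9} | {S0,S1,S2,S8} | {S4} — 3 equivalence classes.
S7 and S4 end up in different blocks, so they are distinguishable. For instance, the string 'ε' is accepted from only S7.

No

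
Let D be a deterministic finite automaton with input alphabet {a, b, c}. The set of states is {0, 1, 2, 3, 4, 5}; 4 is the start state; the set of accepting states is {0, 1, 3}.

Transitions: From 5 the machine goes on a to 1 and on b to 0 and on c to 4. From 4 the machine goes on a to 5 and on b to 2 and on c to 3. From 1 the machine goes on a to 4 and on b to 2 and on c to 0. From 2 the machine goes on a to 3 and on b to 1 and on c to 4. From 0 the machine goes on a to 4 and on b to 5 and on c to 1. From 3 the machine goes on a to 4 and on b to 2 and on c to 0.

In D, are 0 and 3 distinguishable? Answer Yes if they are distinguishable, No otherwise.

No

Every state is reachable, so we keep all 6.
Initial partition by acceptance: {0,1,3} | {2,4,5}.
Refine {2,4,5} on symbol a: members go to different blocks, giving {2,5} and {4}.
No further refinement is possible. Final partition (3 blocks): {0,1,3} | {2,5} | {4}.
0 and 3 lie in the same block of the stable partition, so they are equivalent — no string distinguishes them.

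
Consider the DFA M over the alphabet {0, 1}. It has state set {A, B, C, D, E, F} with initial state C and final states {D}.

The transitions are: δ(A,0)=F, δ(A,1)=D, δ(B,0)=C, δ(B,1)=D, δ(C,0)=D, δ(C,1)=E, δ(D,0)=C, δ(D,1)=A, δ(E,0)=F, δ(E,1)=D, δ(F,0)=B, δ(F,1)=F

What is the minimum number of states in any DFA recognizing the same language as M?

Start with accepting vs non-accepting: {D} | {A,B,C,E,F}.
Split {A,B,C,E,F} by δ(·,0) → {A,B,E,F} and {C}.
Split {A,B,E,F} by δ(·,0) → {A,E,F} and {B}.
Split {A,E,F} by δ(·,0) → {A,E} and {F}.
Stable partition: {D} | {A,E} | {C} | {B} | {F} — 5 equivalence classes.

5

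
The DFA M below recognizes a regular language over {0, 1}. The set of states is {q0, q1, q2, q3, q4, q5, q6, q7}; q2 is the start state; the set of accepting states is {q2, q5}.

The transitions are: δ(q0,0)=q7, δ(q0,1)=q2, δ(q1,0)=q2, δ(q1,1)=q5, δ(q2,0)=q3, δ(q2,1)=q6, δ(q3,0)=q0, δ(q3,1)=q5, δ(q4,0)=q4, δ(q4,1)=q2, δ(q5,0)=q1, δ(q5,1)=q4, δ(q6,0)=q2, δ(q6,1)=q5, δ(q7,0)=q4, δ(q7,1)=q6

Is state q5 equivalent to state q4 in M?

All states are reachable from the start state.
Initial partition by acceptance: {q2,q5} | {q0,q1,q3,q4,q6,q7}.
On input 0, block {q0,q1,q3,q4,q6,q7} splits into {q0,q3,q4,q7} and {q1,q6}.
Refine {q2,q5} on symbol 0: members go to different blocks, giving {q2} and {q5}.
Split {q0,q3,q4,q7} by δ(·,1) → {q0,q4} and {q3} and {q7}.
Split {q0,q4} by δ(·,0) → {q0} and {q4}.
The partition is now stable with 7 blocks: {q2} | {q0} | {q1,q6} | {q5} | {q3} | {q7} | {q4}.
q5 and q4 end up in different blocks, so they are distinguishable. For instance, the string 'ε' is accepted from only q5.

No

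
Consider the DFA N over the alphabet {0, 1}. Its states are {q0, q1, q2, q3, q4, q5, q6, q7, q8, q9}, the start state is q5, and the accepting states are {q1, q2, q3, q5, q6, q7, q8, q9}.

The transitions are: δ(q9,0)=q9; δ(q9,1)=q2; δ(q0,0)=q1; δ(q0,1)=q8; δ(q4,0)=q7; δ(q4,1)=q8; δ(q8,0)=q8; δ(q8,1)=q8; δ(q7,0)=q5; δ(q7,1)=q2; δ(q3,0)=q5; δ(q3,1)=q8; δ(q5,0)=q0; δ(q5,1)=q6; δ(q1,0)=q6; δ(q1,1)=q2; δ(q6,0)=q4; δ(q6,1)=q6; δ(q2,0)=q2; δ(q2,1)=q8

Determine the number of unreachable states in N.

No path from q5 leads to q3, q9; the other 8 states are all reachable.

2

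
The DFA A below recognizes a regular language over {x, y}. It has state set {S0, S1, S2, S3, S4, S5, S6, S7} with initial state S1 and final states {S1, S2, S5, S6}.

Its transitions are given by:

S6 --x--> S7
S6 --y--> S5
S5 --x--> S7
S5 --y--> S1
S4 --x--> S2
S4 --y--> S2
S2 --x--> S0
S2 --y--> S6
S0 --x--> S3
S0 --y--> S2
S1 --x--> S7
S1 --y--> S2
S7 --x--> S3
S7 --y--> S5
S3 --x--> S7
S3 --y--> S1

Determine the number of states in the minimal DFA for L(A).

2

States {S4} cannot be reached from the start state, so discard them.
Initial partition by acceptance: {S1,S2,S5,S6} | {S0,S3,S7}.
The partition is now stable with 2 blocks: {S1,S2,S5,S6} | {S0,S3,S7}.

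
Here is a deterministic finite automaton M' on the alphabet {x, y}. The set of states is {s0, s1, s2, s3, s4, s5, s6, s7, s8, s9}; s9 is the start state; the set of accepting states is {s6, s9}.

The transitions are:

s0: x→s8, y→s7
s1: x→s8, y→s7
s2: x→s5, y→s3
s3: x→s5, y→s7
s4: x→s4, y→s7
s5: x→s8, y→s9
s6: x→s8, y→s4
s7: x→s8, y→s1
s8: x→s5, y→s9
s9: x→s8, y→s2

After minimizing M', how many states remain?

3

Reachable states from the start: {s1,s2,s3,s5,s7,s8,s9}. Unreachable: {s0,s4,s6} — drop them.
Initial partition by acceptance: {s9} | {s1,s2,s3,s5,s7,s8}.
Refine {s1,s2,s3,s5,s7,s8} on symbol y: members go to different blocks, giving {s1,s2,s3,s7} and {s5,s8}.
The partition is now stable with 3 blocks: {s9} | {s1,s2,s3,s7} | {s5,s8}.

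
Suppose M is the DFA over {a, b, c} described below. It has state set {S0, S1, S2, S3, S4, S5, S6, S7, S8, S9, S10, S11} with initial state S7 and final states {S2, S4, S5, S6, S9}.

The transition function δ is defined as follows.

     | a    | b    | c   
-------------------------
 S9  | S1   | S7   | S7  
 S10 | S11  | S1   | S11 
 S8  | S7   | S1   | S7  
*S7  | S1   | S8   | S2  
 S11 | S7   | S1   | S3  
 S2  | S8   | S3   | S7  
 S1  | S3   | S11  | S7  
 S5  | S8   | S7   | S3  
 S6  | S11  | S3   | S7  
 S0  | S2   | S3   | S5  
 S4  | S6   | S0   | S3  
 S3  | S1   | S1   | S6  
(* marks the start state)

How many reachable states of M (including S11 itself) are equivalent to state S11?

Reachable states from the start: {S1,S2,S3,S6,S7,S8,S11}. Unreachable: {S0,S4,S5,S9,S10} — drop them.
Start with accepting vs non-accepting: {S2,S6} | {S1,S3,S7,S8,S11}.
Refine {S1,S3,S7,S8,S11} on symbol c: members go to different blocks, giving {S1,S8,S11} and {S3,S7}.
Stable partition: {S2,S6} | {S1,S8,S11} | {S3,S7} — 3 equivalence classes.
State S11 belongs to the block {S1,S8,S11}, which has 3 states.

3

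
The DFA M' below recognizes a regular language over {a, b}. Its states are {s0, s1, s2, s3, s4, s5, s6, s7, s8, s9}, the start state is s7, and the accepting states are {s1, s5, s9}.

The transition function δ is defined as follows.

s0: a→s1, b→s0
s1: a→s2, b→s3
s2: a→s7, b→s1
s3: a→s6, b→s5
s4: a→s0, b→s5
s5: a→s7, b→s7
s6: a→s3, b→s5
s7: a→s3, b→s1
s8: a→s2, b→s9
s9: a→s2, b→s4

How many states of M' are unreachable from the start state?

4

No path from s7 leads to s0, s4, s8, s9; the other 6 states are all reachable.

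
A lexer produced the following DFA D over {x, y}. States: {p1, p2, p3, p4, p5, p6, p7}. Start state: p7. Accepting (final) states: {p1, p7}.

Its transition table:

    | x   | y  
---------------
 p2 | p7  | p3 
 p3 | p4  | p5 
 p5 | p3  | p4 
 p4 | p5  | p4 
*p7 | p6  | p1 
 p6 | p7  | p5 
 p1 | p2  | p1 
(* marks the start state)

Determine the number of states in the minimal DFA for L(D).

3

All states are reachable from the start state.
P0 = {p1,p7} | {p2,p3,p4,p5,p6}.
Split {p2,p3,p4,p5,p6} by δ(·,x) → {p3,p4,p5} and {p2,p6}.
The partition is now stable with 3 blocks: {p1,p7} | {p3,p4,p5} | {p2,p6}.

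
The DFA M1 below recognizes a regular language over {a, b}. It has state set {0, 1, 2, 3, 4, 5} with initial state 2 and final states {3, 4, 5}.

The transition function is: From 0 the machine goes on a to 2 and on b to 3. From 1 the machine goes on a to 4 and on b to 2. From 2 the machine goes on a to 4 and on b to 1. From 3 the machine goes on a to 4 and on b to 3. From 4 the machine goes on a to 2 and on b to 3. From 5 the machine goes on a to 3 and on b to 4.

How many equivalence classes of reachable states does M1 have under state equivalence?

Reachable states from the start: {1,2,3,4}. Unreachable: {0,5} — drop them.
P0 = {3,4} | {1,2}.
On input a, block {3,4} splits into {3} and {4}.
No further refinement is possible. Final partition (3 blocks): {3} | {1,2} | {4}.

3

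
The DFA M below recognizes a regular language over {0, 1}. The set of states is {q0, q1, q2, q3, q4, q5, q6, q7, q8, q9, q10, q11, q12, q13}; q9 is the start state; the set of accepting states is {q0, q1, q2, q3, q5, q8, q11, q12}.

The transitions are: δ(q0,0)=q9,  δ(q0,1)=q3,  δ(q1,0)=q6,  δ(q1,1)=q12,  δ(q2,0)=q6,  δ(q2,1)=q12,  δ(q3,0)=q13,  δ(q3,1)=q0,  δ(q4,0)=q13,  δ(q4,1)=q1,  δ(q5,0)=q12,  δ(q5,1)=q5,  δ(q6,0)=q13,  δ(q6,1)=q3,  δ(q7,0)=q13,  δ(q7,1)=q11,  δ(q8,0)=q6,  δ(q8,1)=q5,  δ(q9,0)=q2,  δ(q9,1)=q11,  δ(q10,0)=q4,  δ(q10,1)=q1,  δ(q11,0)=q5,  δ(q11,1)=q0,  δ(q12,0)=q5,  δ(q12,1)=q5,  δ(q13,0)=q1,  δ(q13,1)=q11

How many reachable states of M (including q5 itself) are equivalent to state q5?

First remove the unreachable states {q4,q7,q8,q10}; 10 states remain.
Initial partition by acceptance: {q0,q1,q2,q3,q5,q11,q12} | {q6,q9,q13}.
On input 0, block {q0,q1,q2,q3,q5,q11,q12} splits into {q0,q1,q2,q3} and {q5,q11,q12}.
On input 1, block {q0,q1,q2,q3} splits into {q0,q3} and {q1,q2}.
Split {q6,q9,q13} by δ(·,0) → {q9,q13} and {q6}.
Split {q5,q11,q12} by δ(·,1) → {q5,q12} and {q11}.
Stable partition: {q0,q3} | {q9,q13} | {q5,q12} | {q1,q2} | {q6} | {q11} — 6 equivalence classes.
State q5 belongs to the block {q5,q12}, which has 2 states.

2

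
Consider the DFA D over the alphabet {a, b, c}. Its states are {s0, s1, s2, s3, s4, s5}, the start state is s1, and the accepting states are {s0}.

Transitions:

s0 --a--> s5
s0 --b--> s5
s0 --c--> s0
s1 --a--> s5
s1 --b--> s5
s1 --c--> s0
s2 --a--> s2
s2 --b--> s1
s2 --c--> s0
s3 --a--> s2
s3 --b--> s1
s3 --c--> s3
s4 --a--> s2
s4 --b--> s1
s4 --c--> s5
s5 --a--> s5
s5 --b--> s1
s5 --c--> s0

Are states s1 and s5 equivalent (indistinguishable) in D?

States {s2,s3,s4} cannot be reached from the start state, so discard them.
Start with accepting vs non-accepting: {s0} | {s1,s5}.
Stable partition: {s0} | {s1,s5} — 2 equivalence classes.
s1 and s5 lie in the same block of the stable partition, so they are equivalent — no string distinguishes them.

Yes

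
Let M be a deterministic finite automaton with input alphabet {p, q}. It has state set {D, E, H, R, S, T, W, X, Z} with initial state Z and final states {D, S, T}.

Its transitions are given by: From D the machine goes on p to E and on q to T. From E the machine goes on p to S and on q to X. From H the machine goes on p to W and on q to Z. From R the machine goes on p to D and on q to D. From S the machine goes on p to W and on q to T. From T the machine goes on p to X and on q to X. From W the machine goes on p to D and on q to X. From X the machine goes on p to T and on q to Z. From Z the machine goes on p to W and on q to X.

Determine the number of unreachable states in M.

BFS from Z reaches {D, E, S, T, W, X, Z}; the 2 state(s) H, R are never visited.

2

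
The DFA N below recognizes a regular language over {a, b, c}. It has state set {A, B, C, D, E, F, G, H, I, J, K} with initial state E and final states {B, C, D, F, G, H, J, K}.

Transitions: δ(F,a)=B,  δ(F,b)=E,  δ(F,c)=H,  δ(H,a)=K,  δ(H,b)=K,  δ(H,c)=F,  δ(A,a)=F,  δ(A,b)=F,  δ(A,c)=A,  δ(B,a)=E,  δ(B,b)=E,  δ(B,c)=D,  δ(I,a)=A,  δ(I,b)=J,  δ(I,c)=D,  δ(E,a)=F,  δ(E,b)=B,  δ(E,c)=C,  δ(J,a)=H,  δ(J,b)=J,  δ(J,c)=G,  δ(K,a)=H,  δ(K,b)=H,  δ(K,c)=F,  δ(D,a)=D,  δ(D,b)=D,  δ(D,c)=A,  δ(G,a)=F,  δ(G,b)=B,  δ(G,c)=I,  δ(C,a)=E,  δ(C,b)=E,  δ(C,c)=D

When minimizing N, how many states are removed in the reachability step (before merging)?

3

Starting at E and following transitions, the reachable set is {A, B, C, D, E, F, H, K}. That leaves G, I, J unreachable — 3 in total.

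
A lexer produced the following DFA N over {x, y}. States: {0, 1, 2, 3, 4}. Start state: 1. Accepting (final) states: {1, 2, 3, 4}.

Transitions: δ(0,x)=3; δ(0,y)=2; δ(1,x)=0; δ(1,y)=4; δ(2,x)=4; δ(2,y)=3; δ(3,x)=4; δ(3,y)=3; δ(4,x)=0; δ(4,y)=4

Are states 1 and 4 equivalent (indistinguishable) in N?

Start with accepting vs non-accepting: {1,2,3,4} | {0}.
Split {1,2,3,4} by δ(·,x) → {1,4} and {2,3}.
Stable partition: {1,4} | {0} | {2,3} — 3 equivalence classes.
1 and 4 lie in the same block of the stable partition, so they are equivalent — no string distinguishes them.

Yes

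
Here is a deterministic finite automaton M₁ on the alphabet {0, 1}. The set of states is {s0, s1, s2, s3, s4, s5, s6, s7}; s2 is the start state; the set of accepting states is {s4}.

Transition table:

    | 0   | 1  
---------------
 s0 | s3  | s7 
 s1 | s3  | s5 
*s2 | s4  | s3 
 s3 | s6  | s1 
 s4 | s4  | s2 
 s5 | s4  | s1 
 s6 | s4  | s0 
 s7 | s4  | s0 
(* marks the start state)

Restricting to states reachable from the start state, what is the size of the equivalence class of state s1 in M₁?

All states are reachable from the start state.
Start with accepting vs non-accepting: {s4} | {s0,s1,s2,s3,s5,s6,s7}.
On input 0, block {s0,s1,s2,s3,s5,s6,s7} splits into {s2,s5,s6,s7} and {s0,s1,s3}.
On input 0, block {s0,s1,s3} splits into {s0,s1} and {s3}.
On input 1, block {s2,s5,s6,s7} splits into {s5,s6,s7} and {s2}.
No further refinement is possible. Final partition (5 blocks): {s4} | {s5,s6,s7} | {s0,s1} | {s3} | {s2}.
State s1 belongs to the block {s0,s1}, which has 2 states.

2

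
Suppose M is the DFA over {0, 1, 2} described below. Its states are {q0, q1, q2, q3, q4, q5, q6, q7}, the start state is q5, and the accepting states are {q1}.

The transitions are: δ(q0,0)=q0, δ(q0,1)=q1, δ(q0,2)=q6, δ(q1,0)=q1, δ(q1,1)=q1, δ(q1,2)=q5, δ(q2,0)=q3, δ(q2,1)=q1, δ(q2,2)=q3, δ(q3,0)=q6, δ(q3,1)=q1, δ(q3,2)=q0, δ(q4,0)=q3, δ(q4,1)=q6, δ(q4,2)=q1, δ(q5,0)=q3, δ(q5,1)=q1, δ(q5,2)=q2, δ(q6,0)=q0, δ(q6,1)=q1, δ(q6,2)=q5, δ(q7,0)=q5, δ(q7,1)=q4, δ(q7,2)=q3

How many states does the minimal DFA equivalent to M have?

2

Reachable states from the start: {q0,q1,q2,q3,q5,q6}. Unreachable: {q4,q7} — drop them.
P0 = {q1} | {q0,q2,q3,q5,q6}.
The partition is now stable with 2 blocks: {q1} | {q0,q2,q3,q5,q6}.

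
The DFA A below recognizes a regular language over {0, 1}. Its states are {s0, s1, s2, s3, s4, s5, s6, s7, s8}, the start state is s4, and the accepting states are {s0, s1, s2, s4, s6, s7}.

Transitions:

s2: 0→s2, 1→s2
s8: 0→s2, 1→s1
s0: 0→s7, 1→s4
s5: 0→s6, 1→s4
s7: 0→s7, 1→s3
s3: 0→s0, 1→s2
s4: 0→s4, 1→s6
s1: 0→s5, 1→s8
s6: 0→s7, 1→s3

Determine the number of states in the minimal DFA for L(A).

States {s1,s5,s8} cannot be reached from the start state, so discard them.
Initial partition by acceptance: {s0,s2,s4,s6,s7} | {s3}.
On input 1, block {s0,s2,s4,s6,s7} splits into {s0,s2,s4} and {s6,s7}.
Split {s0,s2,s4} by δ(·,0) → {s2,s4} and {s0}.
Split {s2,s4} by δ(·,1) → {s2} and {s4}.
The partition is now stable with 5 blocks: {s2} | {s3} | {s6,s7} | {s0} | {s4}.

5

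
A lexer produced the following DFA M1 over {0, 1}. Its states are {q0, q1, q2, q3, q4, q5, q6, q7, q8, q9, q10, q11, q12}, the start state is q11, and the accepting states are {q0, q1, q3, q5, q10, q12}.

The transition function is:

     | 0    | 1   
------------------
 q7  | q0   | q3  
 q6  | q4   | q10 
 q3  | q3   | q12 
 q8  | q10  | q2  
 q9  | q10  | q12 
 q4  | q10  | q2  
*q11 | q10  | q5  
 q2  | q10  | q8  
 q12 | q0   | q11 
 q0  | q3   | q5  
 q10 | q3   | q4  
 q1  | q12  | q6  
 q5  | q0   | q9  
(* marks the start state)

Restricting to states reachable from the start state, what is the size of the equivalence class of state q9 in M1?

2

States {q1,q6,q7} cannot be reached from the start state, so discard them.
Start with accepting vs non-accepting: {q0,q3,q5,q10,q12} | {q2,q4,q8,q9,q11}.
Refine {q0,q3,q5,q10,q12} on symbol 1: members go to different blocks, giving {q5,q10,q12} and {q0,q3}.
On input 1, block {q2,q4,q8,q9,q11} splits into {q2,q4,q8} and {q9,q11}.
On input 1, block {q5,q10,q12} splits into {q5,q12} and {q10}.
The partition is now stable with 5 blocks: {q5,q12} | {q2,q4,q8} | {q0,q3} | {q9,q11} | {q10}.
State q9 belongs to the block {q9,q11}, which has 2 states.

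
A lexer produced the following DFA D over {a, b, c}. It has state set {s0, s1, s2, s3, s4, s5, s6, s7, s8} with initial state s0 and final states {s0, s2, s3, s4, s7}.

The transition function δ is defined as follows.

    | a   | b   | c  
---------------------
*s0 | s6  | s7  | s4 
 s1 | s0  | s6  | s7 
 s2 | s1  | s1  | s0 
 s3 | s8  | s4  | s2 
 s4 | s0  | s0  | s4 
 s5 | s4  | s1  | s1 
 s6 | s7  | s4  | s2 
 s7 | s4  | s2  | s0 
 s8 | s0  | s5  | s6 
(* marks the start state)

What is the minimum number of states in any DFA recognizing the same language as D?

6

First remove the unreachable states {s3,s5,s8}; 6 states remain.
Start with accepting vs non-accepting: {s0,s2,s4,s7} | {s1,s6}.
Split {s0,s2,s4,s7} by δ(·,a) → {s0,s2} and {s4,s7}.
Split {s0,s2} by δ(·,b) → {s0} and {s2}.
On input a, block {s1,s6} splits into {s1} and {s6}.
Refine {s4,s7} on symbol a: members go to different blocks, giving {s4} and {s7}.
Stable partition: {s0} | {s1} | {s4} | {s2} | {s6} | {s7} — 6 equivalence classes.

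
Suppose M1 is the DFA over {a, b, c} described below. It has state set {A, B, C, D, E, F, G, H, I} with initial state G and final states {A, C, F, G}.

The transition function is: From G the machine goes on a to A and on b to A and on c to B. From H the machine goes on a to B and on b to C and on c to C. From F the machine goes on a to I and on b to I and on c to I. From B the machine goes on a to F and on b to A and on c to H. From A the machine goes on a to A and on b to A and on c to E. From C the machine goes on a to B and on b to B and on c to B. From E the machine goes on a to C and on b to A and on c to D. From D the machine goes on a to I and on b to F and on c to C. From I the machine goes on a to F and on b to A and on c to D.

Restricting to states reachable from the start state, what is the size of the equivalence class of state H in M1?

Initial partition by acceptance: {A,C,F,G} | {B,D,E,H,I}.
Split {A,C,F,G} by δ(·,a) → {A,G} and {C,F}.
On input a, block {B,D,E,H,I} splits into {B,E,I} and {D,H}.
No further refinement is possible. Final partition (4 blocks): {A,G} | {B,E,I} | {C,F} | {D,H}.
The equivalence class containing H is {D,H}, of size 2.

2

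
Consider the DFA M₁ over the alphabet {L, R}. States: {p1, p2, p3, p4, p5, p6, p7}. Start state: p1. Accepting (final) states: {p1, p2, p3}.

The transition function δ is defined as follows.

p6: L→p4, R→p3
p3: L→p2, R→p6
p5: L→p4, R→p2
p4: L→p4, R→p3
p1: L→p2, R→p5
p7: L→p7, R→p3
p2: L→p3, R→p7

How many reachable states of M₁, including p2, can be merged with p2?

3

Start with accepting vs non-accepting: {p1,p2,p3} | {p4,p5,p6,p7}.
The partition is now stable with 2 blocks: {p1,p2,p3} | {p4,p5,p6,p7}.
The equivalence class containing p2 is {p1,p2,p3}, of size 3.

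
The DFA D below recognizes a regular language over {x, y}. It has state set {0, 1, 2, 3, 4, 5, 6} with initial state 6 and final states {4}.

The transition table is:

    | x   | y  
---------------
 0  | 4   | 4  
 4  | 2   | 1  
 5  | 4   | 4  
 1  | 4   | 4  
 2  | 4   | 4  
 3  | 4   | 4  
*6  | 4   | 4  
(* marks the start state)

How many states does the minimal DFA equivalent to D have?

Reachable states from the start: {1,2,4,6}. Unreachable: {0,3,5} — drop them.
Start with accepting vs non-accepting: {4} | {1,2,6}.
Stable partition: {4} | {1,2,6} — 2 equivalence classes.

2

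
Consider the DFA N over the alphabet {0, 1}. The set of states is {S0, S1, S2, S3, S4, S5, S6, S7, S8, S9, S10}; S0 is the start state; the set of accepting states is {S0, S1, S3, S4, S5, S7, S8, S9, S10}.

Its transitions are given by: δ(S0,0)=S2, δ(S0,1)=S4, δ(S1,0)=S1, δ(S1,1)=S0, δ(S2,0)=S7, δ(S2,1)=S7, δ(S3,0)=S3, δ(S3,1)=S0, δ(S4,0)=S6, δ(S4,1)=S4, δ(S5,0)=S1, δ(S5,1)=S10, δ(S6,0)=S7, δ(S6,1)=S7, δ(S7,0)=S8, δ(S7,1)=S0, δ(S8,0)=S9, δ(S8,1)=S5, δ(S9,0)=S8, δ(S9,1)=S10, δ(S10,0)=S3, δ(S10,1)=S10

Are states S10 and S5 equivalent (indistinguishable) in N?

P0 = {S0,S1,S3,S4,S5,S7,S8,S9,S10} | {S2,S6}.
Refine {S0,S1,S3,S4,S5,S7,S8,S9,S10} on symbol 0: members go to different blocks, giving {S1,S3,S5,S7,S8,S9,S10} and {S0,S4}.
Split {S1,S3,S5,S7,S8,S9,S10} by δ(·,1) → {S5,S8,S9,S10} and {S1,S3,S7}.
On input 0, block {S5,S8,S9,S10} splits into {S5,S10} and {S8,S9}.
On input 0, block {S1,S3,S7} splits into {S1,S3} and {S7}.
No further refinement is possible. Final partition (6 blocks): {S5,S10} | {S2,S6} | {S0,S4} | {S1,S3} | {S8,S9} | {S7}.
S10 and S5 lie in the same block of the stable partition, so they are equivalent — no string distinguishes them.

Yes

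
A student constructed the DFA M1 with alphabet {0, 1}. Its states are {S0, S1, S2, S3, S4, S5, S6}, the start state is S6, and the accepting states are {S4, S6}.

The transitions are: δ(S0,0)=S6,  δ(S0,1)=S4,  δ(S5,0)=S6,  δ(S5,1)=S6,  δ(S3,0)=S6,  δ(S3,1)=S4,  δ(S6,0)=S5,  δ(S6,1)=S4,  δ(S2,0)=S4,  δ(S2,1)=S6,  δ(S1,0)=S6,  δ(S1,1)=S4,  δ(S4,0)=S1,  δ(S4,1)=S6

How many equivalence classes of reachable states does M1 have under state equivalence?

2

First remove the unreachable states {S0,S2,S3}; 4 states remain.
Initial partition by acceptance: {S4,S6} | {S1,S5}.
No further refinement is possible. Final partition (2 blocks): {S4,S6} | {S1,S5}.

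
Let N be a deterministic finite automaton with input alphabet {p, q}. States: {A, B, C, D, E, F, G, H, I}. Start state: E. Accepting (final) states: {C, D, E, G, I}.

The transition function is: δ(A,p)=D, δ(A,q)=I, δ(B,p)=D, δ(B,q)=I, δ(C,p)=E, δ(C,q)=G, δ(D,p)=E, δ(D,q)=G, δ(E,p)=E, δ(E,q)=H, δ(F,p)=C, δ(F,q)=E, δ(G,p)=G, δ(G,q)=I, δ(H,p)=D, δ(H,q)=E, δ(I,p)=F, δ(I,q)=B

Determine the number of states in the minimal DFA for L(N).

6

Reachable states from the start: {B,C,D,E,F,G,H,I}. Unreachable: {A} — drop them.
P0 = {C,D,E,G,I} | {B,F,H}.
Refine {C,D,E,G,I} on symbol p: members go to different blocks, giving {C,D,E,G} and {I}.
Refine {C,D,E,G} on symbol q: members go to different blocks, giving {C,D} and {E} and {G}.
On input q, block {B,F,H} splits into {F,H} and {B}.
Stable partition: {C,D} | {F,H} | {I} | {E} | {G} | {B} — 6 equivalence classes.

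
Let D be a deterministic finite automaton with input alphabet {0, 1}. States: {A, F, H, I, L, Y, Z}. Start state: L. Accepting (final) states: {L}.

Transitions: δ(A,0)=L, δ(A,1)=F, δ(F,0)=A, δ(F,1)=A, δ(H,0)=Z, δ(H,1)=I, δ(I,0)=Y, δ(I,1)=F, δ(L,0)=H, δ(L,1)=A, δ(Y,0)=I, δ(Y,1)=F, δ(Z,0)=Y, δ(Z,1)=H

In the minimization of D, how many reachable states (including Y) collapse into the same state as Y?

P0 = {L} | {A,F,H,I,Y,Z}.
On input 0, block {A,F,H,I,Y,Z} splits into {F,H,I,Y,Z} and {A}.
Refine {F,H,I,Y,Z} on symbol 0: members go to different blocks, giving {H,I,Y,Z} and {F}.
Refine {H,I,Y,Z} on symbol 1: members go to different blocks, giving {I,Y} and {H,Z}.
Refine {H,Z} on symbol 0: members go to different blocks, giving {H} and {Z}.
No further refinement is possible. Final partition (6 blocks): {L} | {I,Y} | {A} | {F} | {H} | {Z}.
State Y belongs to the block {I,Y}, which has 2 states.

2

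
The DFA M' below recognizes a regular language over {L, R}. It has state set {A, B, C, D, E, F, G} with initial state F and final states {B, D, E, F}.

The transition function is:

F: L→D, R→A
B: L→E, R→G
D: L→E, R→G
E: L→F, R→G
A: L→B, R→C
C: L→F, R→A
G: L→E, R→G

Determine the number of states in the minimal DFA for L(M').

All states are reachable from the start state.
Start with accepting vs non-accepting: {B,D,E,F} | {A,C,G}.
The partition is now stable with 2 blocks: {B,D,E,F} | {A,C,G}.

2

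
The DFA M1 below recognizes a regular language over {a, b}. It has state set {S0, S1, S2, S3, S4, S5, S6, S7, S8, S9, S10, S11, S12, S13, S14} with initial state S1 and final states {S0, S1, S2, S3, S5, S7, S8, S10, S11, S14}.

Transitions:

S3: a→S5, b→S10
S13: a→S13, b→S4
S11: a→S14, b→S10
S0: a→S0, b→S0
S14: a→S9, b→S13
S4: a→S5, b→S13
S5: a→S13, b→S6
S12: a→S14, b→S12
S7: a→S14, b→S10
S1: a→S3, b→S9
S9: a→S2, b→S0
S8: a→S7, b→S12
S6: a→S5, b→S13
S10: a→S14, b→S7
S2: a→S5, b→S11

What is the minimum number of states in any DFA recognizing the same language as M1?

Reachable states from the start: {S0,S1,S2,S3,S4,S5,S6,S7,S9,S10,S11,S13,S14}. Unreachable: {S8,S12} — drop them.
P0 = {S0,S1,S2,S3,S5,S7,S10,S11,S14} | {S4,S6,S9,S13}.
Refine {S0,S1,S2,S3,S5,S7,S10,S11,S14} on symbol a: members go to different blocks, giving {S0,S1,S2,S3,S7,S10,S11} and {S5,S14}.
On input a, block {S0,S1,S2,S3,S7,S10,S11} splits into {S2,S3,S7,S10,S11} and {S0,S1}.
Split {S4,S6,S9,S13} by δ(·,a) → {S4,S6} and {S9} and {S13}.
Split {S5,S14} by δ(·,a) → {S5} and {S14}.
Split {S2,S3,S7,S10,S11} by δ(·,a) → {S7,S10,S11} and {S2,S3}.
On input a, block {S0,S1} splits into {S0} and {S1}.
No further refinement is possible. Final partition (9 blocks): {S7,S10,S11} | {S4,S6} | {S5} | {S0} | {S9} | {S13} | {S14} | {S2,S3} | {S1}.

9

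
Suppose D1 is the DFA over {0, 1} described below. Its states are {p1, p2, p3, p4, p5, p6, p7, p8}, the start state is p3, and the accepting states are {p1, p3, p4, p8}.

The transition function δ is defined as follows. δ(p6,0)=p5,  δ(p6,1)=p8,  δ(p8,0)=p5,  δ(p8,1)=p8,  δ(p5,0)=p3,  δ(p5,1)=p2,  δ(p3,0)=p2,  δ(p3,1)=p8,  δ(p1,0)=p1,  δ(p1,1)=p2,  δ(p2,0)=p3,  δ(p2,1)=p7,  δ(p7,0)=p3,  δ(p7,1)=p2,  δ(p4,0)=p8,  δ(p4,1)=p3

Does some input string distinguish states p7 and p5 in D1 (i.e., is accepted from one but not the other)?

No

First remove the unreachable states {p1,p4,p6}; 5 states remain.
P0 = {p3,p8} | {p2,p5,p7}.
The partition is now stable with 2 blocks: {p3,p8} | {p2,p5,p7}.
p7 and p5 lie in the same block of the stable partition, so they are equivalent — no string distinguishes them.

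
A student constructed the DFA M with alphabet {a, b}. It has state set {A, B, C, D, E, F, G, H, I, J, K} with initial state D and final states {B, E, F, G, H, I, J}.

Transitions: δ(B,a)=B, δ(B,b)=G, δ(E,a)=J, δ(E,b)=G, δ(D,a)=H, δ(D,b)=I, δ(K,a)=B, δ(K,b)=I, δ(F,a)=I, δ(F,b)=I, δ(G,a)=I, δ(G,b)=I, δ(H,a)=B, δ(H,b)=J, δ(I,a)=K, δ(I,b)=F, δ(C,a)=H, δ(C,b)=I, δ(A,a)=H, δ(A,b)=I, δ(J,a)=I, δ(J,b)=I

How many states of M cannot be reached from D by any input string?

3

Starting at D and following transitions, the reachable set is {B, D, F, G, H, I, J, K}. That leaves A, C, E unreachable — 3 in total.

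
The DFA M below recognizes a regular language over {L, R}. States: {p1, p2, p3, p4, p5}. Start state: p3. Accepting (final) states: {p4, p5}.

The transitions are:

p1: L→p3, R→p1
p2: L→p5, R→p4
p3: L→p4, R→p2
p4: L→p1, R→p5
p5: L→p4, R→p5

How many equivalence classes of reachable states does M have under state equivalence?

Every state is reachable, so we keep all 5.
Initial partition by acceptance: {p4,p5} | {p1,p2,p3}.
On input L, block {p4,p5} splits into {p4} and {p5}.
On input L, block {p1,p2,p3} splits into {p1} and {p2} and {p3}.
Stable partition: {p4} | {p1} | {p5} | {p2} | {p3} — 5 equivalence classes.

5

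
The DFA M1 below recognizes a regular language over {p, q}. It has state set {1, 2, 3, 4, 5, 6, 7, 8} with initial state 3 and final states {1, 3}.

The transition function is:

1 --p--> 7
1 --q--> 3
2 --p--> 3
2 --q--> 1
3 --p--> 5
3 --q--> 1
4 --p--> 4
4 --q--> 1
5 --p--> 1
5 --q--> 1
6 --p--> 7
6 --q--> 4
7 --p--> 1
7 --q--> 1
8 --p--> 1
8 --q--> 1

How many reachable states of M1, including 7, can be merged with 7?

States {2,4,6,8} cannot be reached from the start state, so discard them.
Start with accepting vs non-accepting: {1,3} | {5,7}.
No further refinement is possible. Final partition (2 blocks): {1,3} | {5,7}.
The equivalence class containing 7 is {5,7}, of size 2.

2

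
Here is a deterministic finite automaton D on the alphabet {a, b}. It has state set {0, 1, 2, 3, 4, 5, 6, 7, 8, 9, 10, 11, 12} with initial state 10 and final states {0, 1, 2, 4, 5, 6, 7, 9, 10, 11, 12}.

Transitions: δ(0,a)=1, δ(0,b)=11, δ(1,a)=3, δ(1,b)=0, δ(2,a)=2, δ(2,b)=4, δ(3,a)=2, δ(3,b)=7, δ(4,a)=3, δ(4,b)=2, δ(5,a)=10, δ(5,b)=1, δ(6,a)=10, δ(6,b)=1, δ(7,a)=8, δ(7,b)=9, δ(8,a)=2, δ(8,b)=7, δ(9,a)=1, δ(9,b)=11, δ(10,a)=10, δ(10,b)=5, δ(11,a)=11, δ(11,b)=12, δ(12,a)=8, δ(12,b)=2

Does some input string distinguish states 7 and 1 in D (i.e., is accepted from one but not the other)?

No

Reachable states from the start: {0,1,2,3,4,5,7,8,9,10,11,12}. Unreachable: {6} — drop them.
Initial partition by acceptance: {0,1,2,4,5,7,9,10,11,12} | {3,8}.
Split {0,1,2,4,5,7,9,10,11,12} by δ(·,a) → {0,2,5,9,10,11} and {1,4,7,12}.
Split {0,2,5,9,10,11} by δ(·,a) → {2,5,10,11} and {0,9}.
Refine {2,5,10,11} on symbol b: members go to different blocks, giving {2,5,11} and {10}.
Refine {2,5,11} on symbol a: members go to different blocks, giving {2,11} and {5}.
On input b, block {1,4,7,12} splits into {1,7} and {4,12}.
The partition is now stable with 7 blocks: {2,11} | {3,8} | {1,7} | {0,9} | {10} | {5} | {4,12}.
7 and 1 lie in the same block of the stable partition, so they are equivalent — no string distinguishes them.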